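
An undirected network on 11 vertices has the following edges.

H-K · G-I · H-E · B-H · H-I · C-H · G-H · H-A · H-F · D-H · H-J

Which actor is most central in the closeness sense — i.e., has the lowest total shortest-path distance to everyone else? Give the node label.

Farness (sum of distances to all others) for each node — A:19, B:19, C:19, D:19, E:19, F:19, G:18, H:10, I:18, J:19, K:19.
The smallest farness is 10, for H, so H has the highest closeness.

H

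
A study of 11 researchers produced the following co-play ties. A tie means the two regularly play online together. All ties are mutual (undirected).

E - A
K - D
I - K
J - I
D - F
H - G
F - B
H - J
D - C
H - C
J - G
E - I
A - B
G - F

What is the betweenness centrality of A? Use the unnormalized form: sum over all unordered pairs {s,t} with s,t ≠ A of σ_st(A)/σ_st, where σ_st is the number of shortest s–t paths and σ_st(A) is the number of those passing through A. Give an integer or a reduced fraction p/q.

Pairs whose geodesics pass through A — E–F: 1; E–B: 1; I–B: 1.
All other pairs contribute 0.
Summing the contributions gives betweenness(A) = 3.

3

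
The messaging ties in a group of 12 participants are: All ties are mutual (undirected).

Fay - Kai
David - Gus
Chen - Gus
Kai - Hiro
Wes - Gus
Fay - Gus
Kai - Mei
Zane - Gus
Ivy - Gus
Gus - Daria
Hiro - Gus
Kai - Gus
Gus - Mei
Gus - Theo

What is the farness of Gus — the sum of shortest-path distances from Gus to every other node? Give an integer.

11

Distances from Gus: Chen:1, Daria:1, David:1, Fay:1, Hiro:1, Ivy:1, Kai:1, Mei:1, Theo:1, Wes:1, Zane:1.
Sum = 1 + 1 + 1 + 1 + 1 + 1 + 1 + 1 + 1 + 1 + 1 = 11.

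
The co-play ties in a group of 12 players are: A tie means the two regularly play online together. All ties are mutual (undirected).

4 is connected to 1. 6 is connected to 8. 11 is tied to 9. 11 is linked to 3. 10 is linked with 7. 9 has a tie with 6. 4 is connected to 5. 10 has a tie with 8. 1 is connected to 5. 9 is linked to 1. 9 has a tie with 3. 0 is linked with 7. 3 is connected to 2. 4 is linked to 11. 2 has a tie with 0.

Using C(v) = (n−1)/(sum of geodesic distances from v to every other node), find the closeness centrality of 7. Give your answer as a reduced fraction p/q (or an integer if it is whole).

11/36

Distances from 7: 0:1, 1:5, 2:2, 3:3, 4:5, 5:6, 6:3, 8:2, 9:4, 10:1, 11:4. Sum = 36.
n = 12, so closeness = 11/36.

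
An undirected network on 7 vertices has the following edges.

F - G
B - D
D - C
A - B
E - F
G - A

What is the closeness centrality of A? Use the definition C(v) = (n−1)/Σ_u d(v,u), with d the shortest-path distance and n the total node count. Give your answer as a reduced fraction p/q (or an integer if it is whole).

Distances from A: B:1, C:3, D:2, E:3, F:2, G:1. Sum = 12.
n = 7, so closeness = 6/12 = 1/2.

1/2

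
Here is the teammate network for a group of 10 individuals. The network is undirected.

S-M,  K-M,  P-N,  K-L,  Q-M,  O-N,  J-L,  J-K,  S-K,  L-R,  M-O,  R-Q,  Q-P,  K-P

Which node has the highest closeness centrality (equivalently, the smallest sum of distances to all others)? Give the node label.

Farness (sum of distances to all others) for each node — J:19, K:13, L:17, M:14, N:20, O:19, P:15, Q:16, R:19, S:18.
The smallest farness is 13, for K, so K has the highest closeness.

K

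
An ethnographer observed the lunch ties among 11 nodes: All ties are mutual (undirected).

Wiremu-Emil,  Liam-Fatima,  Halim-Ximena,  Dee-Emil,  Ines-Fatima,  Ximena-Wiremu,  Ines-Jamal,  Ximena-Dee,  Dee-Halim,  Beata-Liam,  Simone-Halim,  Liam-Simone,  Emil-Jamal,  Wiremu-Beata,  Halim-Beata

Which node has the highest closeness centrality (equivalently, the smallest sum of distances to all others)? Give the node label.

Beata

Farness (sum of distances to all others) for each node — Beata:19, Dee:21, Emil:20, Fatima:25, Halim:20, Ines:26, Jamal:24, Liam:21, Simone:23, Wiremu:20, Ximena:23.
The smallest farness is 19, for Beata, so Beata has the highest closeness.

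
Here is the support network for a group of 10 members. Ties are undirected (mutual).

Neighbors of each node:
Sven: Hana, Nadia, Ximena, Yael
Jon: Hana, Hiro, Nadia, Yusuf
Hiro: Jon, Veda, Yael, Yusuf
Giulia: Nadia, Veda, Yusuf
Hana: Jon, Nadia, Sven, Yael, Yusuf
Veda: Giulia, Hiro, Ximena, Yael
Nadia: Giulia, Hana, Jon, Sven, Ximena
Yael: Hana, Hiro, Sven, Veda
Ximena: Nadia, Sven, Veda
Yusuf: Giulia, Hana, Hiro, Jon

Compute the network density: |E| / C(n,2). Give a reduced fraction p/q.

There are 20 edges and 10 nodes, so the maximum possible is C(10,2) = 45.
Density = 20/45 = 4/9.

4/9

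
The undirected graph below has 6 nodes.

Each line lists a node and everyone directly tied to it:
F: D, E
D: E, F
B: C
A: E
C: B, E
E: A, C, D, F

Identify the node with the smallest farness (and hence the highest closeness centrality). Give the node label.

Farness (sum of distances to all others) for each node — A:10, B:12, C:8, D:9, E:6, F:9.
The smallest farness is 6, for E, so E has the highest closeness.

E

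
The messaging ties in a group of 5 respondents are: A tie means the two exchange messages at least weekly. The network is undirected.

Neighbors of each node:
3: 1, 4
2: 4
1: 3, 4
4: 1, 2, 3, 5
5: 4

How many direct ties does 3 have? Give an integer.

3 is directly tied to 1 and 4. That is 2 neighbors, so the degree of 3 is 2.

2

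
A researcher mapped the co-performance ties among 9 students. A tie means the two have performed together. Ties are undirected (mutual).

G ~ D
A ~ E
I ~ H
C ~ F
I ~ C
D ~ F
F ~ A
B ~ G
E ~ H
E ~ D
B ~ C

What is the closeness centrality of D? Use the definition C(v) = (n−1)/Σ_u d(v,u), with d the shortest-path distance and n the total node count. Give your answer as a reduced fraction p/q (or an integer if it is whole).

Distances from D: A:2, B:2, C:2, E:1, F:1, G:1, H:2, I:3. Sum = 14.
n = 9, so closeness = 8/14 = 4/7.

4/7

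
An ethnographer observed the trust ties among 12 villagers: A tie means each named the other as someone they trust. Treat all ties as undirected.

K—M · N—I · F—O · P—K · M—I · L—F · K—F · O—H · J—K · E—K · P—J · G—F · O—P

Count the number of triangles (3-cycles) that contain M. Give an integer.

M's neighbors are I and K, but none of them are tied to each other, so no triangle contains M.

0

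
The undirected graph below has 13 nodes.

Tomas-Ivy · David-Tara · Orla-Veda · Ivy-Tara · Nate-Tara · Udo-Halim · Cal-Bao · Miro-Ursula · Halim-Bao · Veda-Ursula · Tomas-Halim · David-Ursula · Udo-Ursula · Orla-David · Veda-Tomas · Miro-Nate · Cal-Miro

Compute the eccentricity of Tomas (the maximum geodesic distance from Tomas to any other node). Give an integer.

Distances from Tomas: Bao:2, Cal:3, David:3, Halim:1, Ivy:1, Miro:3, Nate:3, Orla:2, Tara:2, Udo:2, Ursula:2, Veda:1.
The largest is 3 (to David, Miro, Cal, and Nate), so the eccentricity of Tomas is 3.

3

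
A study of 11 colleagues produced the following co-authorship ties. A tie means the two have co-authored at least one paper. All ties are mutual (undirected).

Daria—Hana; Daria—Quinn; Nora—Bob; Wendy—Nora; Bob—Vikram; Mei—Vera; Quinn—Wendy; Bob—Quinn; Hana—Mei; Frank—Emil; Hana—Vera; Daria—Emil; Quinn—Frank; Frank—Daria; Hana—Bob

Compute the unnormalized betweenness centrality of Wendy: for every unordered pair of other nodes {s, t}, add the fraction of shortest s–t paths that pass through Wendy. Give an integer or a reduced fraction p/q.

26/15

Pairs whose geodesics pass through Wendy — Frank–Nora: 1/2; Daria–Nora: 1/3; Nora–Emil: 2/5; Nora–Quinn: 1/2.
All other pairs contribute 0.
Summing the contributions gives betweenness(Wendy) = 26/15.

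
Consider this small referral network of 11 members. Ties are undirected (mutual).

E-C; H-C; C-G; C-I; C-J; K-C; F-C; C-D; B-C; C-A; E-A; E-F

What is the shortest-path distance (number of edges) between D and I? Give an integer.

2

One shortest route is D – C – I, which uses 2 edges, and D and I are not directly tied, so nothing shorter exists. So d(D,I) = 2.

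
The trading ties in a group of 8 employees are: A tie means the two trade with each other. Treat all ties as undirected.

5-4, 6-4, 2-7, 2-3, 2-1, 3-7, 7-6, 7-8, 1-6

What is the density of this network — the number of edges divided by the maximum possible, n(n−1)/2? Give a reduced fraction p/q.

There are 9 edges and 8 nodes, so the maximum possible is C(8,2) = 28.
Density = 9/28.

9/28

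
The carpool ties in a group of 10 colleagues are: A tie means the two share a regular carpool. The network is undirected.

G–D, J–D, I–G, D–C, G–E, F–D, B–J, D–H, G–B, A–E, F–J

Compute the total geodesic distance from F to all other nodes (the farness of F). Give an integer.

Distances from F: A:4, B:2, C:2, D:1, E:3, G:2, H:2, I:3, J:1.
Sum = 4 + 2 + 2 + 1 + 3 + 2 + 2 + 3 + 1 = 20.

20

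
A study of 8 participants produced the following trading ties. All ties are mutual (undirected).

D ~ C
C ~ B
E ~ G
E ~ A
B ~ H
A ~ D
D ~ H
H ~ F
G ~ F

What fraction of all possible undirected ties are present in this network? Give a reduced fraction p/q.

There are 9 edges and 8 nodes, so the maximum possible is C(8,2) = 28.
Density = 9/28.

9/28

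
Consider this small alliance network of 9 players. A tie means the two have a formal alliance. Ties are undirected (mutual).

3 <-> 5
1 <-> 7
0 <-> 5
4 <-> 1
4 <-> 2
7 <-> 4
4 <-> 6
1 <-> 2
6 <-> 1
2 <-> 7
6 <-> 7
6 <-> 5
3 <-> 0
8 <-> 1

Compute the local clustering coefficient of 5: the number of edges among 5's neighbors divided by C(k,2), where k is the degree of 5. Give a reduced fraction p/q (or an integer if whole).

1/3

5's neighbors: 0, 3, and 6 (k = 3).
Possible neighbor pairs: C(3,2) = 3. Edges among them: 0–3 → e = 1.
Clustering(5) = 1/3.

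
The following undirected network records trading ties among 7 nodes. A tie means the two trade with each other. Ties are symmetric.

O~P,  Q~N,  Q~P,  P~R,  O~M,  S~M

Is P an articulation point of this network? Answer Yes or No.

Removing P leaves {M, O, and S} with no path to {R}, so the network splits into 3 components. P is a cut vertex.

Yes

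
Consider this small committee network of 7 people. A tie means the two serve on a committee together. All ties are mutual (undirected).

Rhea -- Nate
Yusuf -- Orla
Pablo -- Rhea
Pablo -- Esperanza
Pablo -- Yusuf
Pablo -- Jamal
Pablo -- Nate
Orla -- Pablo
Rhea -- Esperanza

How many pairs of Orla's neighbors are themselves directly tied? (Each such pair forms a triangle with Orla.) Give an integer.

1

Orla's neighbors: Pablo and Yusuf.
Neighbor pairs that are themselves tied: Orla–Pablo–Yusuf. Each forms one triangle with Orla, for 1 in total.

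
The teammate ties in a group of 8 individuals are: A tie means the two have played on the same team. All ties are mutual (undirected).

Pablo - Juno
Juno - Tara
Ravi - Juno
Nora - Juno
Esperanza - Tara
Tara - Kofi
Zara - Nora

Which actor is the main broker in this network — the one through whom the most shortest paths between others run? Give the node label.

Unnormalized betweenness of each node: Esperanza:0, Juno:17, Kofi:0, Nora:6, Pablo:0, Ravi:0, Tara:11, Zara:0.
Juno has the largest value, 17, making it the main broker — the node through which the most shortest paths run.

Juno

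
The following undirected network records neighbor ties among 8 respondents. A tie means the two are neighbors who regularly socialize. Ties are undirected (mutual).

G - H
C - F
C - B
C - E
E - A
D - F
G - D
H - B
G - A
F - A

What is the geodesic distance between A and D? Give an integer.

2

One shortest route is A – G – D, which uses 2 edges, and A and D are not directly tied, so nothing shorter exists. So d(A,D) = 2.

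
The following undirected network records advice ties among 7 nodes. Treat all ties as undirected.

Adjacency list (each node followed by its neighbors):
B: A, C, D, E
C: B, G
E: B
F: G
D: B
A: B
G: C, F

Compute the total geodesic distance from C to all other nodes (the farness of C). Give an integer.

10

Distances from C: A:2, B:1, D:2, E:2, F:2, G:1.
Sum = 2 + 1 + 2 + 2 + 2 + 1 = 10.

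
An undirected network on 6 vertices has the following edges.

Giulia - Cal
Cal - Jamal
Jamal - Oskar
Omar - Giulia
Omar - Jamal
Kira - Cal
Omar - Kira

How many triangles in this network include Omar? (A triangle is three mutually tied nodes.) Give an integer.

Omar's neighbors are Giulia, Jamal, and Kira, but none of them are tied to each other, so no triangle contains Omar.

0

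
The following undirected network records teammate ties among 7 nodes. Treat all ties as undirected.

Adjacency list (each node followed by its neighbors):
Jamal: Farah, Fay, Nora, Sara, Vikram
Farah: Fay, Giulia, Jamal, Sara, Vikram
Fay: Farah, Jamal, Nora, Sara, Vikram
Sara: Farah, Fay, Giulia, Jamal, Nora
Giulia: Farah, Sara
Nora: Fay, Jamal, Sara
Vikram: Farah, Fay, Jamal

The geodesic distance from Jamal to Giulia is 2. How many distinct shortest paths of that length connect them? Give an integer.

2

The shortest distance is 2. The length-2 paths are: Jamal–Sara–Giulia; Jamal–Farah–Giulia.
That gives 2 distinct shortest paths.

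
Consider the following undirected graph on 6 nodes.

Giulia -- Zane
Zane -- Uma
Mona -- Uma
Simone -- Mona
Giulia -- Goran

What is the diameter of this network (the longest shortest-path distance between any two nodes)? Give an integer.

Eccentricity of each node (its greatest distance to any other): Giulia:4, Goran:5, Mona:4, Simone:5, Uma:3, Zane:3.
The maximum eccentricity is 5, realized for instance by the pair Simone–Goran via Simone – Mona – Uma – Zane – Giulia – Goran. So the diameter is 5.

5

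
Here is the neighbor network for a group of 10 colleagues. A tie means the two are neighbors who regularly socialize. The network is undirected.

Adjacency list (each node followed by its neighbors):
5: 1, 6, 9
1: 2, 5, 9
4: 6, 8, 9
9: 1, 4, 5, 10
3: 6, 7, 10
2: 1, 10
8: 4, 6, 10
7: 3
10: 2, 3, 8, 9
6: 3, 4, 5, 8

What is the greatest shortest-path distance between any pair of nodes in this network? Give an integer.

Eccentricity of each node (its greatest distance to any other): 1:4, 2:3, 3:3, 4:3, 5:3, 6:3, 7:4, 8:3, 9:3, 10:2.
The maximum eccentricity is 4, realized for instance by the pair 7–1 via 7 – 3 – 10 – 9 – 1. So the diameter is 4.

4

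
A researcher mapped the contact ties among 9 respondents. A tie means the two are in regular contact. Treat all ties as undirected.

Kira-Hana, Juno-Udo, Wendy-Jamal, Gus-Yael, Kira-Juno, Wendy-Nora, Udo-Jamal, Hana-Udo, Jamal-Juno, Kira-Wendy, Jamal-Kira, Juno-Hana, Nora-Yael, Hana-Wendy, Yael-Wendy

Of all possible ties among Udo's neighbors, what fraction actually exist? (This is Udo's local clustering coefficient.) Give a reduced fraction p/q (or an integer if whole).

2/3

Udo's neighbors: Hana, Jamal, and Juno (k = 3).
Possible neighbor pairs: C(3,2) = 3. Edges among them: Hana–Juno, Jamal–Juno → e = 2.
Clustering(Udo) = 2/3.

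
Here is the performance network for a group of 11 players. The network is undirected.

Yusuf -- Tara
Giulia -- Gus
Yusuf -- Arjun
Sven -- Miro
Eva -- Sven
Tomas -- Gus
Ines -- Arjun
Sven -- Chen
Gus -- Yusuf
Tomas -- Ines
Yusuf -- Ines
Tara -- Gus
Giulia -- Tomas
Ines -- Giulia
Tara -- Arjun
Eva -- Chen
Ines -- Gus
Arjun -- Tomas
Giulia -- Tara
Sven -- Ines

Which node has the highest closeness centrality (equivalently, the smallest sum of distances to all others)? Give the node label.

Farness (sum of distances to all others) for each node — Arjun:19, Chen:25, Eva:25, Giulia:19, Gus:18, Ines:14, Miro:26, Sven:17, Tara:23, Tomas:19, Yusuf:19.
The smallest farness is 14, for Ines, so Ines has the highest closeness.

Ines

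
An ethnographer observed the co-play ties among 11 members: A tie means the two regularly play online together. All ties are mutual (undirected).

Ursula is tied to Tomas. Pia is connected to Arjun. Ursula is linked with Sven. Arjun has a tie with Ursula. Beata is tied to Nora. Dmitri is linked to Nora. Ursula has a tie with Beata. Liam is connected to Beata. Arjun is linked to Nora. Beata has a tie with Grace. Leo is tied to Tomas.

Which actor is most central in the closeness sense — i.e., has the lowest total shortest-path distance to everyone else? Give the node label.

Farness (sum of distances to all others) for each node — Arjun:20, Beata:18, Dmitri:30, Grace:27, Leo:33, Liam:27, Nora:21, Pia:29, Sven:26, Tomas:24, Ursula:17.
The smallest farness is 17, for Ursula, so Ursula has the highest closeness.

Ursula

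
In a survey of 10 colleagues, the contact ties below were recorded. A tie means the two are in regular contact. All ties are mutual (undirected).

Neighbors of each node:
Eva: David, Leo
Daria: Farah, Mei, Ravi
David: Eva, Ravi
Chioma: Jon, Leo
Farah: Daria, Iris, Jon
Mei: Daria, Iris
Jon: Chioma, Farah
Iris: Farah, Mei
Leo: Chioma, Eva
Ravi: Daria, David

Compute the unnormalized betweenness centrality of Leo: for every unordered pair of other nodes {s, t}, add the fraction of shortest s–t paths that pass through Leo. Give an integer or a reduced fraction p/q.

Pairs whose geodesics pass through Leo — Eva–Iris: 1/3; Eva–Farah: 1/2; Eva–Jon: 1; Eva–Chioma: 1; David–Jon: 1/2; David–Chioma: 1; Ravi–Chioma: 1/2.
All other pairs contribute 0.
Summing the contributions gives betweenness(Leo) = 29/6.

29/6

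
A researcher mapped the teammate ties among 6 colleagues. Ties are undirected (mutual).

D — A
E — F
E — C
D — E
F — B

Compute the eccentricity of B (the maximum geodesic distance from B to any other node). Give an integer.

4

Distances from B: A:4, C:3, D:3, E:2, F:1.
The largest is 4 (to A), so the eccentricity of B is 4.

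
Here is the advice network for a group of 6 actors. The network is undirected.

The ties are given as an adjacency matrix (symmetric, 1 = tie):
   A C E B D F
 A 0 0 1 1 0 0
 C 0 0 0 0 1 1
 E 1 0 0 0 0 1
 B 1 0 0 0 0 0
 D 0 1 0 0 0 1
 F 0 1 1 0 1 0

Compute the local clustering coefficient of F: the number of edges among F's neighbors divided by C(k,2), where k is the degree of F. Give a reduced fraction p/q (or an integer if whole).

F's neighbors: C, D, and E (k = 3).
Possible neighbor pairs: C(3,2) = 3. Edges among them: C–D → e = 1.
Clustering(F) = 1/3.

1/3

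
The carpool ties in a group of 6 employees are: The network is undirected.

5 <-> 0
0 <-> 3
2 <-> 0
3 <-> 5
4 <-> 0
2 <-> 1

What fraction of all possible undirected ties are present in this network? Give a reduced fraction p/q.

2/5

There are 6 edges and 6 nodes, so the maximum possible is C(6,2) = 15.
Density = 6/15 = 2/5.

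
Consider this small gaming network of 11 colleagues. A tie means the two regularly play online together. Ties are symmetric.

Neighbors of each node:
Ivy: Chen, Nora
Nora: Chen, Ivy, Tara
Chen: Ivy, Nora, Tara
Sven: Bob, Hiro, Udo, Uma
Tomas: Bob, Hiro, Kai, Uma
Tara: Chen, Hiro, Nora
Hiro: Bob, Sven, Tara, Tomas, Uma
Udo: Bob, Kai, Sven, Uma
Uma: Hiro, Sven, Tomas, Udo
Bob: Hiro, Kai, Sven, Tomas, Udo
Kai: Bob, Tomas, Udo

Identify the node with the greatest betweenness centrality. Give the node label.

Hiro

Unnormalized betweenness of each node: Bob:16/3, Chen:4, Hiro:295/12, Ivy:0, Kai:1/3, Nora:4, Sven:23/12, Tara:21, Tomas:13/4, Udo:5/4, Uma:7/3.
Hiro has the largest value, 295/12, making it the main broker — the node through which the most shortest paths run.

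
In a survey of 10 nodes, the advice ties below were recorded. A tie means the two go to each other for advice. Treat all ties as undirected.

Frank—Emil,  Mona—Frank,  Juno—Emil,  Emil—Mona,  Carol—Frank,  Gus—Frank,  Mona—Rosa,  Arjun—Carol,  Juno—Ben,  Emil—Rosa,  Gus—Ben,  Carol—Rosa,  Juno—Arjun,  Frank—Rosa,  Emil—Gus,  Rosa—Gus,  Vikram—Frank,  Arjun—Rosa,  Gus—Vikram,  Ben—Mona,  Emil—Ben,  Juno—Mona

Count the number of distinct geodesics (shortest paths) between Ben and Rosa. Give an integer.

The shortest distance is 2. The length-2 paths are: Ben–Emil–Rosa; Ben–Mona–Rosa; Ben–Gus–Rosa.
That gives 3 distinct shortest paths.

3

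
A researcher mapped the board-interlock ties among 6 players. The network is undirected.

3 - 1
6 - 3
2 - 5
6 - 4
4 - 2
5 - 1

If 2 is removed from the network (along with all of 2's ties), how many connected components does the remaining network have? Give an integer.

2's neighbors (4 and 5) remain reachable from one another through other ties, so the rest of the network stays in one piece.

1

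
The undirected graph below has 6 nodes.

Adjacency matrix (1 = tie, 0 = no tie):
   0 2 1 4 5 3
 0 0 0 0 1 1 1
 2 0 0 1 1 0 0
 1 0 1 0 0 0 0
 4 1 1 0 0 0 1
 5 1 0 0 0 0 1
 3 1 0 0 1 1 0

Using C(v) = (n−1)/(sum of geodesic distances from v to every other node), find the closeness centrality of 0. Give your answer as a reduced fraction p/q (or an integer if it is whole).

5/8

Distances from 0: 1:3, 2:2, 3:1, 4:1, 5:1. Sum = 8.
n = 6, so closeness = 5/8.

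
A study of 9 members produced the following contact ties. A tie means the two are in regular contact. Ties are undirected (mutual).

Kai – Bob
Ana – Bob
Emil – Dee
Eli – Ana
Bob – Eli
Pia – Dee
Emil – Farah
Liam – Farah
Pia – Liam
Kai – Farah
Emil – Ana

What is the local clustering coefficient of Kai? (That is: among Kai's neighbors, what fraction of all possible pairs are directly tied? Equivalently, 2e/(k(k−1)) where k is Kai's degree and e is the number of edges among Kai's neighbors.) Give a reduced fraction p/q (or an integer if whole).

Kai's neighbors: Bob and Farah (k = 2).
Possible neighbor pairs: C(2,2) = 1. Edges among them: none → e = 0.
Clustering(Kai) = 0/1.

0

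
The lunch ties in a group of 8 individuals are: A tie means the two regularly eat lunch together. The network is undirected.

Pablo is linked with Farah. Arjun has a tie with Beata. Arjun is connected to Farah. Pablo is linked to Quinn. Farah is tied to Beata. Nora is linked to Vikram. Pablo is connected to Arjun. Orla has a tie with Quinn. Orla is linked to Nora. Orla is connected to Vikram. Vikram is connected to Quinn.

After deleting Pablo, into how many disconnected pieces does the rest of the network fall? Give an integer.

Without Pablo, the remaining ties split the others into: {Nora, Orla, Quinn, Vikram}; {Arjun, Beata, Farah}.
That's 2 separate components.

2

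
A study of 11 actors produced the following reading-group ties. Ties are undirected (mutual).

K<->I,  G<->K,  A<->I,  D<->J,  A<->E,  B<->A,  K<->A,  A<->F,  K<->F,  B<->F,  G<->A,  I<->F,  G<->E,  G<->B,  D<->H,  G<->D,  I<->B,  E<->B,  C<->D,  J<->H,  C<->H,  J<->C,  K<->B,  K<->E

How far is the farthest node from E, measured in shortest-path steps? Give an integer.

Distances from E: A:1, B:1, C:3, D:2, F:2, G:1, H:3, I:2, J:3, K:1.
The largest is 3 (to C, H, and J), so the eccentricity of E is 3.

3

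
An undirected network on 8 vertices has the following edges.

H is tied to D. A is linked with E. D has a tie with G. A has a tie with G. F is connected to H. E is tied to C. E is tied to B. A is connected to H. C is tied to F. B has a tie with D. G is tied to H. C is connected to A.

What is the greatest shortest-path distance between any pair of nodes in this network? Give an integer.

3

Eccentricity of each node (its greatest distance to any other): A:2, B:3, C:3, D:3, E:2, F:3, G:2, H:2.
The maximum eccentricity is 3, realized for instance by the pair C–D via C – A – H – D. So the diameter is 3.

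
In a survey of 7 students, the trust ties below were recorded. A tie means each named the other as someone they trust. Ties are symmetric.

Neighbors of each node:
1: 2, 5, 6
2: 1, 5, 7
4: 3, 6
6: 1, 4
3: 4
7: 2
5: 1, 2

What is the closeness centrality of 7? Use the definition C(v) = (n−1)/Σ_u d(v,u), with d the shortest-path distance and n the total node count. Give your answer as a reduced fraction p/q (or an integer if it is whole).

Distances from 7: 1:2, 2:1, 3:5, 4:4, 5:2, 6:3. Sum = 17.
n = 7, so closeness = 6/17.

6/17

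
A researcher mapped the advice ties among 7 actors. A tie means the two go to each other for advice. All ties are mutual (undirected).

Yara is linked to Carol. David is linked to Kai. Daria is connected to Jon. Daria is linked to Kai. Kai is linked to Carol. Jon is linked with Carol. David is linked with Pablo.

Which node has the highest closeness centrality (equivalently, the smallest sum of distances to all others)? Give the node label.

Farness (sum of distances to all others) for each node — Carol:10, Daria:12, David:12, Jon:13, Kai:9, Pablo:17, Yara:15.
The smallest farness is 9, for Kai, so Kai has the highest closeness.

Kai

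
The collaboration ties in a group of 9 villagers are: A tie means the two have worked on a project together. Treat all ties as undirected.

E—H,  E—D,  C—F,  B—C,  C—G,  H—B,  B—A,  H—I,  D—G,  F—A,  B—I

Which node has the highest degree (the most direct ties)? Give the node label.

Degrees — A:2, B:4, C:3, D:2, E:2, F:2, G:2, H:3, I:2.
The maximum is 4, attained only by B.

B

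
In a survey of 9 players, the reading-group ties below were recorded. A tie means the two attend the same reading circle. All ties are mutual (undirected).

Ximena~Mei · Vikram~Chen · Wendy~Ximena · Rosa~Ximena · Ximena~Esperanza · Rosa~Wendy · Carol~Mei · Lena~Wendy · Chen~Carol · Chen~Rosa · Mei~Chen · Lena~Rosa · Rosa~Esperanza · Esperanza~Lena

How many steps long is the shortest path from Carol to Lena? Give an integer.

One shortest route is Carol – Chen – Rosa – Lena, which uses 3 edges, and at distance 2 from Carol we only reach {Rosa, Vikram, Ximena}, which does not include Lena. So d(Carol,Lena) = 3.

3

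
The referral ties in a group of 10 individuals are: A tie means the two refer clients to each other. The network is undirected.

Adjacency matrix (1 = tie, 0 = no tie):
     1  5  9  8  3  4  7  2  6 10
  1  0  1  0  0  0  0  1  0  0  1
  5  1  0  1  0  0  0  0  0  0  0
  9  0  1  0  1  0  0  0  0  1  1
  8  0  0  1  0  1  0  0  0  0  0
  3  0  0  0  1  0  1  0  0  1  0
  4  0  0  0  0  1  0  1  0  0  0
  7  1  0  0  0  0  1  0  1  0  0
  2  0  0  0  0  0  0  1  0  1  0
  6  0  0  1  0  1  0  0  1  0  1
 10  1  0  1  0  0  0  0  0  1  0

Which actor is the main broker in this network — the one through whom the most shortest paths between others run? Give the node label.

Unnormalized betweenness of each node: 1:31/6, 2:4/3, 3:11/2, 4:5/2, 5:4/3, 6:25/3, 7:11/2, 8:3/2, 9:7, 10:17/6.
6 has the largest value, 25/3, making it the main broker — the node through which the most shortest paths run.

6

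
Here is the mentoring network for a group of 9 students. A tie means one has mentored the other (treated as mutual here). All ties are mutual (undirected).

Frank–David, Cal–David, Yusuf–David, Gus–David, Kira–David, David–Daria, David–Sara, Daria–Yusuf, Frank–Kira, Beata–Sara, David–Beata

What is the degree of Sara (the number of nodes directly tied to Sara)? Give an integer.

2

Sara is directly tied to Beata and David. That is 2 neighbors, so the degree of Sara is 2.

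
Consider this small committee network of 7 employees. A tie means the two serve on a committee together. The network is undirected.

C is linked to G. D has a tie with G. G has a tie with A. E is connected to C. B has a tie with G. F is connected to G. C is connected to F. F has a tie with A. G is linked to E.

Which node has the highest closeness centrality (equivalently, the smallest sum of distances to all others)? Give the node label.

Farness (sum of distances to all others) for each node — A:10, B:11, C:9, D:11, E:10, F:9, G:6.
The smallest farness is 6, for G, so G has the highest closeness.

G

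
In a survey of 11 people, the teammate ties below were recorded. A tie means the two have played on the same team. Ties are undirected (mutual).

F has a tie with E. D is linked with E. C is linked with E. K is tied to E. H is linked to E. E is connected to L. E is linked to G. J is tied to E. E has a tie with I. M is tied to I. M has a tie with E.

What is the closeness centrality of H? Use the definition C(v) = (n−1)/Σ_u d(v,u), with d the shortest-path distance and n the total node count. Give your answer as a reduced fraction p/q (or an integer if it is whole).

10/19

Distances from H: C:2, D:2, E:1, F:2, G:2, I:2, J:2, K:2, L:2, M:2. Sum = 19.
n = 11, so closeness = 10/19.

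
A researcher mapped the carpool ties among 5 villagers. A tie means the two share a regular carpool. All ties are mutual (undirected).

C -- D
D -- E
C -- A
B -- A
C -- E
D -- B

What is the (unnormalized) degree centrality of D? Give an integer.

D is directly tied to B, C, and E. That is 3 neighbors, so the degree of D is 3.

3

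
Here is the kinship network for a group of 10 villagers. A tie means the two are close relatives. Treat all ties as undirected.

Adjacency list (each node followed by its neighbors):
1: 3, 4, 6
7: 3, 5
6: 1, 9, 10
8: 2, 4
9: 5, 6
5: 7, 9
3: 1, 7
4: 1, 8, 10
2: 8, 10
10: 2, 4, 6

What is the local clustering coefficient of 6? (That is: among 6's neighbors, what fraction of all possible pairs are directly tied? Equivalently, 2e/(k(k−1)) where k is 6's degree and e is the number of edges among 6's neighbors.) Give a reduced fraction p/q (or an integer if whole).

0

6's neighbors: 1, 9, and 10 (k = 3).
Possible neighbor pairs: C(3,2) = 3. Edges among them: none → e = 0.
Clustering(6) = 0/3 = 0.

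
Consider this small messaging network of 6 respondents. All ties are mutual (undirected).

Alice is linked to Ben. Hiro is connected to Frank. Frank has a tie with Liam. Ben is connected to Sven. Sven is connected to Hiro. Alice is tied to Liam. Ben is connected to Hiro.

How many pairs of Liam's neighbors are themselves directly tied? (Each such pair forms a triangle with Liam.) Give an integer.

Liam's neighbors are Alice and Frank, but none of them are tied to each other, so no triangle contains Liam.

0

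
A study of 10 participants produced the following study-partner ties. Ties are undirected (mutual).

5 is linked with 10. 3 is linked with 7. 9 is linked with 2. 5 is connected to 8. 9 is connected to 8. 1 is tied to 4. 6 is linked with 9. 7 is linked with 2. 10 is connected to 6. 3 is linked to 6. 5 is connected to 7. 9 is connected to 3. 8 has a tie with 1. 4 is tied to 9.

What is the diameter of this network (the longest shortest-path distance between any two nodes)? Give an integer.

Eccentricity of each node (its greatest distance to any other): 1:3, 2:3, 3:3, 4:3, 5:3, 6:3, 7:3, 8:2, 9:2, 10:3.
The maximum eccentricity is 3, realized for instance by the pair 2–1 via 2 – 9 – 4 – 1. So the diameter is 3.

3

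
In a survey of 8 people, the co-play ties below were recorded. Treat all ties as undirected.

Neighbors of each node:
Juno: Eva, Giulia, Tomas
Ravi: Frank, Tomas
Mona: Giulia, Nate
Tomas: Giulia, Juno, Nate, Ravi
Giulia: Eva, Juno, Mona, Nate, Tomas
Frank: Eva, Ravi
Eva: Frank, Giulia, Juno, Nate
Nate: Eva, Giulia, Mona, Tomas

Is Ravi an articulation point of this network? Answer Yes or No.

No

Even without Ravi, every remaining node can still reach every other (the residual graph is connected), so Ravi is not a cut vertex.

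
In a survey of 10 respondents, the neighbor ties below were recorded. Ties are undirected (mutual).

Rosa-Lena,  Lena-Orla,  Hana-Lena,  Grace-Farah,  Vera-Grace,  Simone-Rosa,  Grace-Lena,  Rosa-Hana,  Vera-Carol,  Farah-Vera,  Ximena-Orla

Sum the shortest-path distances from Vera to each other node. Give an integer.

Distances from Vera: Carol:1, Farah:1, Grace:1, Hana:3, Lena:2, Orla:3, Rosa:3, Simone:4, Ximena:4.
Sum = 1 + 1 + 1 + 3 + 2 + 3 + 3 + 4 + 4 = 22.

22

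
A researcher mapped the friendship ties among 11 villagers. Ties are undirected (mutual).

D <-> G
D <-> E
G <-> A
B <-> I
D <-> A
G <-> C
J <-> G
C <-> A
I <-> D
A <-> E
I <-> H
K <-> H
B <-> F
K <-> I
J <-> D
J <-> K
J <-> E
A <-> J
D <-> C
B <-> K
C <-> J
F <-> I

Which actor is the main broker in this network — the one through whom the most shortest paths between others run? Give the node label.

Unnormalized betweenness of each node: A:2/3, B:5/6, C:0, D:27/2, E:0, F:0, G:0, H:0, I:85/6, J:55/6, K:23/3.
I has the largest value, 85/6, making it the main broker — the node through which the most shortest paths run.

I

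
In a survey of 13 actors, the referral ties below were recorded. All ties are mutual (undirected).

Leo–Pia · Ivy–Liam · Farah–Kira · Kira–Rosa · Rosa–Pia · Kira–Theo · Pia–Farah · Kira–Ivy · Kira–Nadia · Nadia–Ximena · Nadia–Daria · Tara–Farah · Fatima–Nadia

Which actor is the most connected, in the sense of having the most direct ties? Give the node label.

Kira

Degrees — Daria:1, Farah:3, Fatima:1, Ivy:2, Kira:5, Leo:1, Liam:1, Nadia:4, Pia:3, Rosa:2, Tara:1, Theo:1, Ximena:1.
The maximum is 5, attained only by Kira.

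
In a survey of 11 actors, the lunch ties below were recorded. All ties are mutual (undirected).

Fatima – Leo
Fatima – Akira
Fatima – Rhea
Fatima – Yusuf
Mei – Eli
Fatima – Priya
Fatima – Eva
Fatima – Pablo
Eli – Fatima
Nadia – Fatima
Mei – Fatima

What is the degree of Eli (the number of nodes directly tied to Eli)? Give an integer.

2

Eli is directly tied to Fatima and Mei. That is 2 neighbors, so the degree of Eli is 2.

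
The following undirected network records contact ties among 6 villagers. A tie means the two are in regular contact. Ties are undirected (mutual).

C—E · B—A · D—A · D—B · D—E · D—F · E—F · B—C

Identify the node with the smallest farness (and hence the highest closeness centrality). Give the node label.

D

Farness (sum of distances to all others) for each node — A:8, B:7, C:8, D:6, E:7, F:8.
The smallest farness is 6, for D, so D has the highest closeness.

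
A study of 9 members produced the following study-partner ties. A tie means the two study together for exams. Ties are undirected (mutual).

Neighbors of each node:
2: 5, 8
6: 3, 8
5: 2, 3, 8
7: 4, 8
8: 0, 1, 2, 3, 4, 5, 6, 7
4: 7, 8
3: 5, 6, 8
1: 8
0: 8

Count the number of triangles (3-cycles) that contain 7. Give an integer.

1

7's neighbors: 4 and 8.
Neighbor pairs that are themselves tied: 7–4–8. Each forms one triangle with 7, for 1 in total.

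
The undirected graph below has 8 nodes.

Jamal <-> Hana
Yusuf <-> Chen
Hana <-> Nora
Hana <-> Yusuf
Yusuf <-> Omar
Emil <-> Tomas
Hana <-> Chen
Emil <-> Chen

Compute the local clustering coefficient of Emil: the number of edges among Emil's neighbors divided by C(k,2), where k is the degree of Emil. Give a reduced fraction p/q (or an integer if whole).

Emil's neighbors: Chen and Tomas (k = 2).
Possible neighbor pairs: C(2,2) = 1. Edges among them: none → e = 0.
Clustering(Emil) = 0/1.

0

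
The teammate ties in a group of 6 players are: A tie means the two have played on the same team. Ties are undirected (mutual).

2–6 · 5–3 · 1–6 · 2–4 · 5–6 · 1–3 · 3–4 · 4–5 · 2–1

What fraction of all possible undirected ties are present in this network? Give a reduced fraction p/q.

3/5

There are 9 edges and 6 nodes, so the maximum possible is C(6,2) = 15.
Density = 9/15 = 3/5.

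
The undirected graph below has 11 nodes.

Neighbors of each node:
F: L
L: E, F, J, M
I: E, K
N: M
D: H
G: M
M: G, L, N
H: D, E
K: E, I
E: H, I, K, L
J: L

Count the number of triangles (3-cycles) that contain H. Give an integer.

H's neighbors are D and E, but none of them are tied to each other, so no triangle contains H.

0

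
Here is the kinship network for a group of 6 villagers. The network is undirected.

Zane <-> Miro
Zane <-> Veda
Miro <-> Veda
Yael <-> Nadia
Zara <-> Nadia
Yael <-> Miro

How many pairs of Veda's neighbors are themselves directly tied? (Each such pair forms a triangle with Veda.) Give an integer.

1

Veda's neighbors: Miro and Zane.
Neighbor pairs that are themselves tied: Veda–Miro–Zane. Each forms one triangle with Veda, for 1 in total.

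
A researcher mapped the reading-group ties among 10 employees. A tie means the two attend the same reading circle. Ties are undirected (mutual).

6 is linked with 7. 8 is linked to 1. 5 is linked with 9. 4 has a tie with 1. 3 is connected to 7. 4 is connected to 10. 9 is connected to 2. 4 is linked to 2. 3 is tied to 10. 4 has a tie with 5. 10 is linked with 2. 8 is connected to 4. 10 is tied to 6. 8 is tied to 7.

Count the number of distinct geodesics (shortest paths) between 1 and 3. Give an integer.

The shortest distance is 3. The length-3 paths are: 1–8–7–3; 1–4–10–3.
That gives 2 distinct shortest paths.

2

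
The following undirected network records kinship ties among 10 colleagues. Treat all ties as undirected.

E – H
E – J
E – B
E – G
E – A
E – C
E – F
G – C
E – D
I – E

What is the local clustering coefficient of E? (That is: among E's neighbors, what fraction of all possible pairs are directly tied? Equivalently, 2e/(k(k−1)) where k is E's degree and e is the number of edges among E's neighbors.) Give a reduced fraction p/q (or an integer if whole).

1/36

E's neighbors: A, B, C, D, F, G, H, I, and J (k = 9).
Possible neighbor pairs: C(9,2) = 36. Edges among them: C–G → e = 1.
Clustering(E) = 1/36.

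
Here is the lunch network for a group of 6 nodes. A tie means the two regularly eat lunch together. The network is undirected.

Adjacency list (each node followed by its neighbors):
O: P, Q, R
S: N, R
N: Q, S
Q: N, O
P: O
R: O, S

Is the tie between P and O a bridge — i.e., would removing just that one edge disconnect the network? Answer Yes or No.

Yes

Without the P–O edge there is no alternate route between P and O, so the network disconnects. It is a bridge.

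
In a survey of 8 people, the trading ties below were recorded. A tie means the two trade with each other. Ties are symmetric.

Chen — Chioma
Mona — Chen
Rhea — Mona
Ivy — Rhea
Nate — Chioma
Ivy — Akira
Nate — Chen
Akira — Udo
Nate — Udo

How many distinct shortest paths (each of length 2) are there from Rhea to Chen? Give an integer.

The shortest distance is 2, and the only length-2 path is Rhea–Mona–Chen. So there is exactly 1 shortest path.

1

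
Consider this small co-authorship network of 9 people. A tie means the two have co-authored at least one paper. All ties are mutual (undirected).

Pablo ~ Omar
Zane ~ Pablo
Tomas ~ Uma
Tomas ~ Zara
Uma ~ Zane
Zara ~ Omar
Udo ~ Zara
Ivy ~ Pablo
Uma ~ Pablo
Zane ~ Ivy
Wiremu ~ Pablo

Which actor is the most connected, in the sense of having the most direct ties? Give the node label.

Degrees — Ivy:2, Omar:2, Pablo:5, Tomas:2, Udo:1, Uma:3, Wiremu:1, Zane:3, Zara:3.
The maximum is 5, attained only by Pablo.

Pablo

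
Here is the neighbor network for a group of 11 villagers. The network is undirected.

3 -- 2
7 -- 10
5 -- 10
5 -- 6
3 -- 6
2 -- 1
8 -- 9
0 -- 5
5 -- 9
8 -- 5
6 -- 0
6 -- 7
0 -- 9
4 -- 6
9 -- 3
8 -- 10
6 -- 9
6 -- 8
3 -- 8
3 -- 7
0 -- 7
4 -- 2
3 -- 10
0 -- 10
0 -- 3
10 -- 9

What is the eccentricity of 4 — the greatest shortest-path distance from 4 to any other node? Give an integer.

Distances from 4: 0:2, 1:2, 2:1, 3:2, 5:2, 6:1, 7:2, 8:2, 9:2, 10:3.
The largest is 3 (to 10), so the eccentricity of 4 is 3.

3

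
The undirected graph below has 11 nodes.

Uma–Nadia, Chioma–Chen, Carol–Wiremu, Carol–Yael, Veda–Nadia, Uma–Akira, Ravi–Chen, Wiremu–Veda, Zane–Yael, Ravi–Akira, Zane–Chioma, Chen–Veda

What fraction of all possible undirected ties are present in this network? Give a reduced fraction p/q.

12/55

There are 12 edges and 11 nodes, so the maximum possible is C(11,2) = 55.
Density = 12/55.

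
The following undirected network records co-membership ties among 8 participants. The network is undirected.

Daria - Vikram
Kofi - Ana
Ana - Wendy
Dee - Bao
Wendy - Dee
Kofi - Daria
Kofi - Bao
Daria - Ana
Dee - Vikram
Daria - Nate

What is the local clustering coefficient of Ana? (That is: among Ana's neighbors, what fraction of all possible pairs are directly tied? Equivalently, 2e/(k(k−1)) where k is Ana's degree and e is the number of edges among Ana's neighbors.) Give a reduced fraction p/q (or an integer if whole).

1/3

Ana's neighbors: Daria, Kofi, and Wendy (k = 3).
Possible neighbor pairs: C(3,2) = 3. Edges among them: Daria–Kofi → e = 1.
Clustering(Ana) = 1/3.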